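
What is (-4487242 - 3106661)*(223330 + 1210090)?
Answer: -10885252438260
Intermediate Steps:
(-4487242 - 3106661)*(223330 + 1210090) = -7593903*1433420 = -10885252438260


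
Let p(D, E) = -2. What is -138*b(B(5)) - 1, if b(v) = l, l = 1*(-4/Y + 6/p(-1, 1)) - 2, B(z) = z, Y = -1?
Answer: 137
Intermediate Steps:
l = -1 (l = 1*(-4/(-1) + 6/(-2)) - 2 = 1*(-4*(-1) + 6*(-½)) - 2 = 1*(4 - 3) - 2 = 1*1 - 2 = 1 - 2 = -1)
b(v) = -1
-138*b(B(5)) - 1 = -138*(-1) - 1 = 138 - 1 = 137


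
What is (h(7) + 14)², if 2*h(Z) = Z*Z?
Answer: 5929/4 ≈ 1482.3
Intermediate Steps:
h(Z) = Z²/2 (h(Z) = (Z*Z)/2 = Z²/2)
(h(7) + 14)² = ((½)*7² + 14)² = ((½)*49 + 14)² = (49/2 + 14)² = (77/2)² = 5929/4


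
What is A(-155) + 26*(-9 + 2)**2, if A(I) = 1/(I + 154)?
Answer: 1273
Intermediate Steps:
A(I) = 1/(154 + I)
A(-155) + 26*(-9 + 2)**2 = 1/(154 - 155) + 26*(-9 + 2)**2 = 1/(-1) + 26*(-7)**2 = -1 + 26*49 = -1 + 1274 = 1273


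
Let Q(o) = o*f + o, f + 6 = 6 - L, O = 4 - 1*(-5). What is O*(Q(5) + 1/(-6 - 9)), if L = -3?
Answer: 897/5 ≈ 179.40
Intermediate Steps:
O = 9 (O = 4 + 5 = 9)
f = 3 (f = -6 + (6 - 1*(-3)) = -6 + (6 + 3) = -6 + 9 = 3)
Q(o) = 4*o (Q(o) = o*3 + o = 3*o + o = 4*o)
O*(Q(5) + 1/(-6 - 9)) = 9*(4*5 + 1/(-6 - 9)) = 9*(20 + 1/(-15)) = 9*(20 - 1/15) = 9*(299/15) = 897/5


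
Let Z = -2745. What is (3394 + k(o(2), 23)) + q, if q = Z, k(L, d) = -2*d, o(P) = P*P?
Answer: 603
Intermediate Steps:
o(P) = P²
q = -2745
(3394 + k(o(2), 23)) + q = (3394 - 2*23) - 2745 = (3394 - 46) - 2745 = 3348 - 2745 = 603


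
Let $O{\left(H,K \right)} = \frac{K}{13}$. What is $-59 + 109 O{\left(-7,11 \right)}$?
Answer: $\frac{432}{13} \approx 33.231$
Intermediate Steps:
$O{\left(H,K \right)} = \frac{K}{13}$ ($O{\left(H,K \right)} = K \frac{1}{13} = \frac{K}{13}$)
$-59 + 109 O{\left(-7,11 \right)} = -59 + 109 \cdot \frac{1}{13} \cdot 11 = -59 + 109 \cdot \frac{11}{13} = -59 + \frac{1199}{13} = \frac{432}{13}$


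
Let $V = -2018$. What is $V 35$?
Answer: $-70630$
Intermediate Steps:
$V 35 = \left(-2018\right) 35 = -70630$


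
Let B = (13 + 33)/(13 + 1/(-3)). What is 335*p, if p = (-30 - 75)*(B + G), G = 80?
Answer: -55893075/19 ≈ -2.9417e+6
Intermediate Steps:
B = 69/19 (B = 46/(13 - ⅓) = 46/(38/3) = 46*(3/38) = 69/19 ≈ 3.6316)
p = -166845/19 (p = (-30 - 75)*(69/19 + 80) = -105*1589/19 = -166845/19 ≈ -8781.3)
335*p = 335*(-166845/19) = -55893075/19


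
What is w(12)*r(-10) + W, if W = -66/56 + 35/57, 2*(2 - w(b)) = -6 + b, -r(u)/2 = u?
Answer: -32821/1596 ≈ -20.565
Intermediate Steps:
r(u) = -2*u
w(b) = 5 - b/2 (w(b) = 2 - (-6 + b)/2 = 2 + (3 - b/2) = 5 - b/2)
W = -901/1596 (W = -66*1/56 + 35*(1/57) = -33/28 + 35/57 = -901/1596 ≈ -0.56454)
w(12)*r(-10) + W = (5 - ½*12)*(-2*(-10)) - 901/1596 = (5 - 6)*20 - 901/1596 = -1*20 - 901/1596 = -20 - 901/1596 = -32821/1596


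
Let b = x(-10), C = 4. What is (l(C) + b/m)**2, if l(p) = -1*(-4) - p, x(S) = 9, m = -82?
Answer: 81/6724 ≈ 0.012046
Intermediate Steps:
l(p) = 4 - p
b = 9
(l(C) + b/m)**2 = ((4 - 1*4) + 9/(-82))**2 = ((4 - 4) + 9*(-1/82))**2 = (0 - 9/82)**2 = (-9/82)**2 = 81/6724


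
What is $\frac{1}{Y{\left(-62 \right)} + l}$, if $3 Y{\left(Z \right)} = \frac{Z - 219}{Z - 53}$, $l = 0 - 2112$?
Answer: $- \frac{345}{728359} \approx -0.00047367$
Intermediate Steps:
$l = -2112$ ($l = 0 - 2112 = -2112$)
$Y{\left(Z \right)} = \frac{-219 + Z}{3 \left(-53 + Z\right)}$ ($Y{\left(Z \right)} = \frac{\left(Z - 219\right) \frac{1}{Z - 53}}{3} = \frac{\left(-219 + Z\right) \frac{1}{-53 + Z}}{3} = \frac{\frac{1}{-53 + Z} \left(-219 + Z\right)}{3} = \frac{-219 + Z}{3 \left(-53 + Z\right)}$)
$\frac{1}{Y{\left(-62 \right)} + l} = \frac{1}{\frac{-219 - 62}{3 \left(-53 - 62\right)} - 2112} = \frac{1}{\frac{1}{3} \frac{1}{-115} \left(-281\right) - 2112} = \frac{1}{\frac{1}{3} \left(- \frac{1}{115}\right) \left(-281\right) - 2112} = \frac{1}{\frac{281}{345} - 2112} = \frac{1}{- \frac{728359}{345}} = - \frac{345}{728359}$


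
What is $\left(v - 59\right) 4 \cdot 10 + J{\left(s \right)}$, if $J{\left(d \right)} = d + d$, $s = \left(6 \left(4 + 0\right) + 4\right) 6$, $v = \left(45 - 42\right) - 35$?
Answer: $-3304$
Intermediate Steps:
$v = -32$ ($v = 3 - 35 = -32$)
$s = 168$ ($s = \left(6 \cdot 4 + 4\right) 6 = \left(24 + 4\right) 6 = 28 \cdot 6 = 168$)
$J{\left(d \right)} = 2 d$
$\left(v - 59\right) 4 \cdot 10 + J{\left(s \right)} = \left(-32 - 59\right) 4 \cdot 10 + 2 \cdot 168 = \left(-91\right) 40 + 336 = -3640 + 336 = -3304$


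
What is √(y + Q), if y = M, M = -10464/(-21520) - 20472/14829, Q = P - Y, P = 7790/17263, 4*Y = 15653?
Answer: I*√206207796646310630783600005/229540414210 ≈ 62.56*I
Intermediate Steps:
Y = 15653/4 (Y = (¼)*15653 = 15653/4 ≈ 3913.3)
P = 7790/17263 (P = 7790*(1/17263) = 7790/17263 ≈ 0.45125)
Q = -270186579/69052 (Q = 7790/17263 - 1*15653/4 = 7790/17263 - 15653/4 = -270186579/69052 ≈ -3912.8)
M = -5945558/6648335 (M = -10464*(-1/21520) - 20472*1/14829 = 654/1345 - 6824/4943 = -5945558/6648335 ≈ -0.89429)
y = -5945558/6648335 ≈ -0.89429
√(y + Q) = √(-5945558/6648335 - 270186579/69052) = √(-1796701442366981/459080828420) = I*√206207796646310630783600005/229540414210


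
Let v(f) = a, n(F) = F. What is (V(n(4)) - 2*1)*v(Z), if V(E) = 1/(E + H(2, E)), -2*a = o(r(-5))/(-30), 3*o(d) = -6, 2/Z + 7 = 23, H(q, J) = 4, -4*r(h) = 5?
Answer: 1/16 ≈ 0.062500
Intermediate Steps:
r(h) = -5/4 (r(h) = -¼*5 = -5/4)
Z = ⅛ (Z = 2/(-7 + 23) = 2/16 = 2*(1/16) = ⅛ ≈ 0.12500)
o(d) = -2 (o(d) = (⅓)*(-6) = -2)
a = -1/30 (a = -(-1)/(-30) = -(-1)*(-1)/30 = -½*1/15 = -1/30 ≈ -0.033333)
V(E) = 1/(4 + E) (V(E) = 1/(E + 4) = 1/(4 + E))
v(f) = -1/30
(V(n(4)) - 2*1)*v(Z) = (1/(4 + 4) - 2*1)*(-1/30) = (1/8 - 2)*(-1/30) = (⅛ - 2)*(-1/30) = -15/8*(-1/30) = 1/16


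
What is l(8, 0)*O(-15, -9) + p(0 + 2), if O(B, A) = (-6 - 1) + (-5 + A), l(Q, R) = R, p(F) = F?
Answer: 2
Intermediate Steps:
O(B, A) = -12 + A (O(B, A) = -7 + (-5 + A) = -12 + A)
l(8, 0)*O(-15, -9) + p(0 + 2) = 0*(-12 - 9) + (0 + 2) = 0*(-21) + 2 = 0 + 2 = 2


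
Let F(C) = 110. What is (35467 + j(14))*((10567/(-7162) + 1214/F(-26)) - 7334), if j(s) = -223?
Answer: -4622042005182/17905 ≈ -2.5814e+8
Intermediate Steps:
(35467 + j(14))*((10567/(-7162) + 1214/F(-26)) - 7334) = (35467 - 223)*((10567/(-7162) + 1214/110) - 7334) = 35244*((10567*(-1/7162) + 1214*(1/110)) - 7334) = 35244*((-10567/7162 + 607/55) - 7334) = 35244*(3766149/393910 - 7334) = 35244*(-2885169791/393910) = -4622042005182/17905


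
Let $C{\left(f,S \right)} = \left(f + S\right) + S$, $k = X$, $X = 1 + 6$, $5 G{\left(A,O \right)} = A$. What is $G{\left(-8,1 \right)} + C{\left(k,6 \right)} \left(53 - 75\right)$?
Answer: $- \frac{2098}{5} \approx -419.6$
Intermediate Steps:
$G{\left(A,O \right)} = \frac{A}{5}$
$X = 7$
$k = 7$
$C{\left(f,S \right)} = f + 2 S$ ($C{\left(f,S \right)} = \left(S + f\right) + S = f + 2 S$)
$G{\left(-8,1 \right)} + C{\left(k,6 \right)} \left(53 - 75\right) = \frac{1}{5} \left(-8\right) + \left(7 + 2 \cdot 6\right) \left(53 - 75\right) = - \frac{8}{5} + \left(7 + 12\right) \left(53 - 75\right) = - \frac{8}{5} + 19 \left(-22\right) = - \frac{8}{5} - 418 = - \frac{2098}{5}$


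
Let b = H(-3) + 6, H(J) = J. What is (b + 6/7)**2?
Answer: 729/49 ≈ 14.878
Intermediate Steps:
b = 3 (b = -3 + 6 = 3)
(b + 6/7)**2 = (3 + 6/7)**2 = (27/7)**2 = 729/49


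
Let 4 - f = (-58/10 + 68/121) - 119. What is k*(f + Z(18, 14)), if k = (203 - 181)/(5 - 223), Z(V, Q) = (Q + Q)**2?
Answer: -551904/5995 ≈ -92.061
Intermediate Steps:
Z(V, Q) = 4*Q**2 (Z(V, Q) = (2*Q)**2 = 4*Q**2)
k = -11/109 (k = 22/(-218) = 22*(-1/218) = -11/109 ≈ -0.10092)
f = 77584/605 (f = 4 - ((-58/10 + 68/121) - 119) = 4 - ((-58*1/10 + 68*(1/121)) - 119) = 4 - ((-29/5 + 68/121) - 119) = 4 - (-3169/605 - 119) = 4 - 1*(-75164/605) = 4 + 75164/605 = 77584/605 ≈ 128.24)
k*(f + Z(18, 14)) = -11*(77584/605 + 4*14**2)/109 = -11*(77584/605 + 4*196)/109 = -11*(77584/605 + 784)/109 = -11/109*551904/605 = -551904/5995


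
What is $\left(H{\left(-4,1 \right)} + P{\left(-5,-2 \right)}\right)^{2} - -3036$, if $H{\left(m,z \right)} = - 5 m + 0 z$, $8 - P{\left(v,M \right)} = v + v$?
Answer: $4480$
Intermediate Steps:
$P{\left(v,M \right)} = 8 - 2 v$ ($P{\left(v,M \right)} = 8 - \left(v + v\right) = 8 - 2 v$)
$H{\left(m,z \right)} = - 5 m$ ($H{\left(m,z \right)} = - 5 m + 0 = - 5 m$)
$\left(H{\left(-4,1 \right)} + P{\left(-5,-2 \right)}\right)^{2} - -3036 = \left(\left(-5\right) \left(-4\right) + \left(8 - -10\right)\right)^{2} - -3036 = \left(20 + \left(8 + 10\right)\right)^{2} + 3036 = \left(20 + 18\right)^{2} + 3036 = 38^{2} + 3036 = 1444 + 3036 = 4480$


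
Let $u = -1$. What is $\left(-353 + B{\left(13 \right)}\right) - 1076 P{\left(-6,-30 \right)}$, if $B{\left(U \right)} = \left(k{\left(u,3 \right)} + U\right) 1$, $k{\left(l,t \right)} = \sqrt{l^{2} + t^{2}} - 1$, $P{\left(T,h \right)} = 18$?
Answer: $-19709 + \sqrt{10} \approx -19706.0$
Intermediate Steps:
$k{\left(l,t \right)} = -1 + \sqrt{l^{2} + t^{2}}$
$B{\left(U \right)} = -1 + U + \sqrt{10}$ ($B{\left(U \right)} = \left(\left(-1 + \sqrt{\left(-1\right)^{2} + 3^{2}}\right) + U\right) 1 = \left(\left(-1 + \sqrt{1 + 9}\right) + U\right) 1 = \left(\left(-1 + \sqrt{10}\right) + U\right) 1 = \left(-1 + U + \sqrt{10}\right) 1 = -1 + U + \sqrt{10}$)
$\left(-353 + B{\left(13 \right)}\right) - 1076 P{\left(-6,-30 \right)} = \left(-353 + \left(-1 + 13 + \sqrt{10}\right)\right) - 19368 = \left(-353 + \left(12 + \sqrt{10}\right)\right) - 19368 = \left(-341 + \sqrt{10}\right) - 19368 = -19709 + \sqrt{10}$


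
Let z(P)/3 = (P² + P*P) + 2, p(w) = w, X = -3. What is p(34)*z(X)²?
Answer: 122400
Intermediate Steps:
z(P) = 6 + 6*P² (z(P) = 3*((P² + P*P) + 2) = 3*((P² + P²) + 2) = 3*(2*P² + 2) = 3*(2 + 2*P²) = 6 + 6*P²)
p(34)*z(X)² = 34*(6 + 6*(-3)²)² = 34*(6 + 6*9)² = 34*(6 + 54)² = 34*60² = 34*3600 = 122400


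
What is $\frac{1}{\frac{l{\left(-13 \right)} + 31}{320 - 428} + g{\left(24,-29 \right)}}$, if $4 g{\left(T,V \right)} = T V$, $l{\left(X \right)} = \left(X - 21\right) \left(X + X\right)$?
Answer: $- \frac{36}{6569} \approx -0.0054803$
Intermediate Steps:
$l{\left(X \right)} = 2 X \left(-21 + X\right)$ ($l{\left(X \right)} = \left(-21 + X\right) 2 X = 2 X \left(-21 + X\right)$)
$g{\left(T,V \right)} = \frac{T V}{4}$
$\frac{1}{\frac{l{\left(-13 \right)} + 31}{320 - 428} + g{\left(24,-29 \right)}} = \frac{1}{\frac{2 \left(-13\right) \left(-21 - 13\right) + 31}{320 - 428} + \frac{1}{4} \cdot 24 \left(-29\right)} = \frac{1}{\frac{2 \left(-13\right) \left(-34\right) + 31}{-108} - 174} = \frac{1}{\left(884 + 31\right) \left(- \frac{1}{108}\right) - 174} = \frac{1}{915 \left(- \frac{1}{108}\right) - 174} = \frac{1}{- \frac{305}{36} - 174} = \frac{1}{- \frac{6569}{36}} = - \frac{36}{6569}$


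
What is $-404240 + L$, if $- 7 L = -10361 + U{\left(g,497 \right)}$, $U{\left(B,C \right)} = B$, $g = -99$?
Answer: $- \frac{2819220}{7} \approx -4.0275 \cdot 10^{5}$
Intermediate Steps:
$L = \frac{10460}{7}$ ($L = - \frac{-10361 - 99}{7} = \left(- \frac{1}{7}\right) \left(-10460\right) = \frac{10460}{7} \approx 1494.3$)
$-404240 + L = -404240 + \frac{10460}{7} = - \frac{2819220}{7}$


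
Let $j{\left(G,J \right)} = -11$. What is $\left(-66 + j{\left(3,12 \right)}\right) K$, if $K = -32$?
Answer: $2464$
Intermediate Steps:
$\left(-66 + j{\left(3,12 \right)}\right) K = \left(-66 - 11\right) \left(-32\right) = \left(-77\right) \left(-32\right) = 2464$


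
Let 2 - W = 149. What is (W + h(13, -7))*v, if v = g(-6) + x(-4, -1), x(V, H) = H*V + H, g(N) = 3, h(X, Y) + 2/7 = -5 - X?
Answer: -6942/7 ≈ -991.71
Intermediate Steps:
W = -147 (W = 2 - 1*149 = 2 - 149 = -147)
h(X, Y) = -37/7 - X (h(X, Y) = -2/7 + (-5 - X) = -37/7 - X)
x(V, H) = H + H*V
v = 6 (v = 3 - (1 - 4) = 3 - 1*(-3) = 3 + 3 = 6)
(W + h(13, -7))*v = (-147 + (-37/7 - 1*13))*6 = (-147 + (-37/7 - 13))*6 = (-147 - 128/7)*6 = -1157/7*6 = -6942/7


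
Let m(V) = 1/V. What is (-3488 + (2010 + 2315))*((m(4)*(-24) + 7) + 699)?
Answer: 585900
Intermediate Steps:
(-3488 + (2010 + 2315))*((m(4)*(-24) + 7) + 699) = (-3488 + (2010 + 2315))*((-24/4 + 7) + 699) = (-3488 + 4325)*(((¼)*(-24) + 7) + 699) = 837*((-6 + 7) + 699) = 837*(1 + 699) = 837*700 = 585900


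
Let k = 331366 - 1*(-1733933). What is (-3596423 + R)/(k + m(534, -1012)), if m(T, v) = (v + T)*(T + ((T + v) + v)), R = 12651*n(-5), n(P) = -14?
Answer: -3773537/2522267 ≈ -1.4961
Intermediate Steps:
k = 2065299 (k = 331366 + 1733933 = 2065299)
R = -177114 (R = 12651*(-14) = -177114)
m(T, v) = (T + v)*(2*T + 2*v) (m(T, v) = (T + v)*(T + (T + 2*v)) = (T + v)*(2*T + 2*v))
(-3596423 + R)/(k + m(534, -1012)) = (-3596423 - 177114)/(2065299 + (2*534² + 2*(-1012)² + 4*534*(-1012))) = -3773537/(2065299 + (2*285156 + 2*1024144 - 2161632)) = -3773537/(2065299 + (570312 + 2048288 - 2161632)) = -3773537/(2065299 + 456968) = -3773537/2522267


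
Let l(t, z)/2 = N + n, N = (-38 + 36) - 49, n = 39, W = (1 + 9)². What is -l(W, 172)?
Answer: 24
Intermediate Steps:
W = 100 (W = 10² = 100)
N = -51 (N = -2 - 49 = -51)
l(t, z) = -24 (l(t, z) = 2*(-51 + 39) = 2*(-12) = -24)
-l(W, 172) = -1*(-24) = 24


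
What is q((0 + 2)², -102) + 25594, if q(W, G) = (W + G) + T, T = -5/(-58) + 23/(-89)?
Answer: 131609463/5162 ≈ 25496.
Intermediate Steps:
T = -889/5162 (T = -5*(-1/58) + 23*(-1/89) = 5/58 - 23/89 = -889/5162 ≈ -0.17222)
q(W, G) = -889/5162 + G + W (q(W, G) = (W + G) - 889/5162 = (G + W) - 889/5162 = -889/5162 + G + W)
q((0 + 2)², -102) + 25594 = (-889/5162 - 102 + (0 + 2)²) + 25594 = (-889/5162 - 102 + 2²) + 25594 = (-889/5162 - 102 + 4) + 25594 = -506765/5162 + 25594 = 131609463/5162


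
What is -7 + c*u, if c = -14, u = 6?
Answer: -91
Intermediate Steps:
-7 + c*u = -7 - 14*6 = -7 - 84 = -91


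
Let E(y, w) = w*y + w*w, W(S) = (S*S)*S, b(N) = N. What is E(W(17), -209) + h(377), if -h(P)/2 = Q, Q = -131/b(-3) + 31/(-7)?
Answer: -20647504/21 ≈ -9.8321e+5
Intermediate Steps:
W(S) = S³ (W(S) = S²*S = S³)
E(y, w) = w² + w*y (E(y, w) = w*y + w² = w² + w*y)
Q = 824/21 (Q = -131/(-3) + 31/(-7) = -131*(-⅓) + 31*(-⅐) = 131/3 - 31/7 = 824/21 ≈ 39.238)
h(P) = -1648/21 (h(P) = -2*824/21 = -1648/21)
E(W(17), -209) + h(377) = -209*(-209 + 17³) - 1648/21 = -209*(-209 + 4913) - 1648/21 = -209*4704 - 1648/21 = -983136 - 1648/21 = -20647504/21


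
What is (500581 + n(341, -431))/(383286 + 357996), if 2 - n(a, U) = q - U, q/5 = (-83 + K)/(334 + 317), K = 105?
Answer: 162799421/241287291 ≈ 0.67471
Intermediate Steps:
q = 110/651 (q = 5*((-83 + 105)/(334 + 317)) = 5*(22/651) = 110/651 ≈ 0.16897)
n(a, U) = 1192/651 + U (n(a, U) = 2 - (110/651 - U) = 2 + (-110/651 + U) = 1192/651 + U)
(500581 + n(341, -431))/(383286 + 357996) = (500581 + (1192/651 - 431))/(383286 + 357996) = (500581 - 279389/651)/741282 = (325598842/651)*(1/741282) = 162799421/241287291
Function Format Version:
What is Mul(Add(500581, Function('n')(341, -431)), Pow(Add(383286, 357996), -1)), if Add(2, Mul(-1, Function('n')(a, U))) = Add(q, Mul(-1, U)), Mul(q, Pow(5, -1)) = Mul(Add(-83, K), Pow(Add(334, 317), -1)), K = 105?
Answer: Rational(162799421, 241287291) ≈ 0.67471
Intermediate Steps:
q = Rational(110, 651) (q = Mul(5, Mul(Add(-83, 105), Pow(Add(334, 317), -1))) = Mul(5, Mul(22, Pow(651, -1))) = Mul(5, Mul(22, Rational(1, 651))) = Mul(5, Rational(22, 651)) = Rational(110, 651) ≈ 0.16897)
Function('n')(a, U) = Add(Rational(1192, 651), U) (Function('n')(a, U) = Add(2, Mul(-1, Add(Rational(110, 651), Mul(-1, U)))) = Add(2, Add(Rational(-110, 651), U)) = Add(Rational(1192, 651), U))
Mul(Add(500581, Function('n')(341, -431)), Pow(Add(383286, 357996), -1)) = Mul(Add(500581, Add(Rational(1192, 651), -431)), Pow(Add(383286, 357996), -1)) = Mul(Add(500581, Rational(-279389, 651)), Pow(741282, -1)) = Mul(Rational(325598842, 651), Rational(1, 741282)) = Rational(162799421, 241287291)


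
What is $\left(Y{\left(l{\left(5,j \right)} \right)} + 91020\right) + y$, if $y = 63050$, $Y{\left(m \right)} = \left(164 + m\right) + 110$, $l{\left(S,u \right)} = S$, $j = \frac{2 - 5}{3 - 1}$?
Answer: $154349$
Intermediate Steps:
$j = - \frac{3}{2} \approx -1.5$
$Y{\left(m \right)} = 274 + m$
$\left(Y{\left(l{\left(5,j \right)} \right)} + 91020\right) + y = \left(\left(274 + 5\right) + 91020\right) + 63050 = \left(279 + 91020\right) + 63050 = 91299 + 63050 = 154349$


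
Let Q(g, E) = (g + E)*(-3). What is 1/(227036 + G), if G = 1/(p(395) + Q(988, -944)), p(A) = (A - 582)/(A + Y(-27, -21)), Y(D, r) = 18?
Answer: 54703/12419549895 ≈ 4.4046e-6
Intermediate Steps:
Q(g, E) = -3*E - 3*g (Q(g, E) = (E + g)*(-3) = -3*E - 3*g)
p(A) = (-582 + A)/(18 + A) (p(A) = (A - 582)/(A + 18) = (-582 + A)/(18 + A))
G = -413/54703 (G = 1/((-582 + 395)/(18 + 395) + (-3*(-944) - 3*988)) = 1/(-187/413 + (2832 - 2964)) = 1/((1/413)*(-187) - 132) = 1/(-187/413 - 132) = 1/(-54703/413) = -413/54703 ≈ -0.0075499)
1/(227036 + G) = 1/(227036 - 413/54703) = 1/(12419549895/54703) = 54703/12419549895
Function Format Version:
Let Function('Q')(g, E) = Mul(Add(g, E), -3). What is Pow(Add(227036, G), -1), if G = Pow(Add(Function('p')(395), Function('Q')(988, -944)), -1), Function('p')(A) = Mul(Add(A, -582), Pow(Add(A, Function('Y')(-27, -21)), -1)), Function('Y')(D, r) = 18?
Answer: Rational(54703, 12419549895) ≈ 4.4046e-6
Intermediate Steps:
Function('Q')(g, E) = Add(Mul(-3, E), Mul(-3, g)) (Function('Q')(g, E) = Mul(Add(E, g), -3) = Add(Mul(-3, E), Mul(-3, g)))
Function('p')(A) = Mul(Pow(Add(18, A), -1), Add(-582, A)) (Function('p')(A) = Mul(Add(A, -582), Pow(Add(A, 18), -1)) = Mul(Add(-582, A), Pow(Add(18, A), -1)) = Mul(Pow(Add(18, A), -1), Add(-582, A)))
G = Rational(-413, 54703) (G = Pow(Add(Mul(Pow(Add(18, 395), -1), Add(-582, 395)), Add(Mul(-3, -944), Mul(-3, 988))), -1) = Pow(Add(Mul(Pow(413, -1), -187), Add(2832, -2964)), -1) = Pow(Add(Mul(Rational(1, 413), -187), -132), -1) = Pow(Add(Rational(-187, 413), -132), -1) = Pow(Rational(-54703, 413), -1) = Rational(-413, 54703) ≈ -0.0075499)
Pow(Add(227036, G), -1) = Pow(Add(227036, Rational(-413, 54703)), -1) = Pow(Rational(12419549895, 54703), -1) = Rational(54703, 12419549895)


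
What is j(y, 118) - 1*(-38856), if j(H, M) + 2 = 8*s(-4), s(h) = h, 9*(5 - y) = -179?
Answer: 38822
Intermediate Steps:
y = 224/9 (y = 5 - 1/9*(-179) = 5 + 179/9 = 224/9 ≈ 24.889)
j(H, M) = -34 (j(H, M) = -2 + 8*(-4) = -2 - 32 = -34)
j(y, 118) - 1*(-38856) = -34 - 1*(-38856) = -34 + 38856 = 38822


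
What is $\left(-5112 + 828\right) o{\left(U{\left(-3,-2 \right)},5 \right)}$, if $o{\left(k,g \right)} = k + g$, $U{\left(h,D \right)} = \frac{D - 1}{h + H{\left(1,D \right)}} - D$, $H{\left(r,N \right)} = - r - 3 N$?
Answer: $-23562$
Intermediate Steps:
$U{\left(h,D \right)} = - D + \frac{-1 + D}{-1 + h - 3 D}$ ($U{\left(h,D \right)} = \frac{D - 1}{h - \left(1 + 3 D\right)} - D = \frac{-1 + D}{h - \left(1 + 3 D\right)} - D = \frac{-1 + D}{-1 + h - 3 D} - D = - D + \frac{-1 + D}{-1 + h - 3 D}$)
$o{\left(k,g \right)} = g + k$
$\left(-5112 + 828\right) o{\left(U{\left(-3,-2 \right)},5 \right)} = \left(-5112 + 828\right) \left(5 + \frac{1 - -2 - -6 - - 2 \left(1 + 3 \left(-2\right)\right)}{1 - -3 + 3 \left(-2\right)}\right) = - 4284 \left(5 + \frac{1 + 2 + 6 - - 2 \left(1 - 6\right)}{1 + 3 - 6}\right) = - 4284 \left(5 + \frac{1 + 2 + 6 - \left(-2\right) \left(-5\right)}{-2}\right) = - 4284 \left(5 - \frac{1 + 2 + 6 - 10}{2}\right) = - 4284 \left(5 - - \frac{1}{2}\right) = - 4284 \left(5 + \frac{1}{2}\right) = \left(-4284\right) \frac{11}{2} = -23562$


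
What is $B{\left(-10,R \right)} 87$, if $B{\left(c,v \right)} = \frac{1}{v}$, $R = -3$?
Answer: $-29$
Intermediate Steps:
$B{\left(-10,R \right)} 87 = \frac{1}{-3} \cdot 87 = \left(- \frac{1}{3}\right) 87 = -29$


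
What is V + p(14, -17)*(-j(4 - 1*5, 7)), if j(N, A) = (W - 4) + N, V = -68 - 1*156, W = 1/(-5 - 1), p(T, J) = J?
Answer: -1871/6 ≈ -311.83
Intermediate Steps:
W = -1/6 (W = 1/(-6) = -1/6 ≈ -0.16667)
V = -224 (V = -68 - 156 = -224)
j(N, A) = -25/6 + N (j(N, A) = (-1/6 - 4) + N = -25/6 + N)
V + p(14, -17)*(-j(4 - 1*5, 7)) = -224 - (-17)*(-25/6 + (4 - 1*5)) = -224 - (-17)*(-25/6 + (4 - 5)) = -224 - (-17)*(-25/6 - 1) = -224 - (-17)*(-31)/6 = -224 - 17*31/6 = -224 - 527/6 = -1871/6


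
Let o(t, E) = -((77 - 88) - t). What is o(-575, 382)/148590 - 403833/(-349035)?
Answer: 664540997/576256785 ≈ 1.1532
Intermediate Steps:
o(t, E) = 11 + t (o(t, E) = -(-11 - t) = 11 + t)
o(-575, 382)/148590 - 403833/(-349035) = (11 - 575)/148590 - 403833/(-349035) = -564*1/148590 - 403833*(-1/349035) = -94/24765 + 134611/116345 = 664540997/576256785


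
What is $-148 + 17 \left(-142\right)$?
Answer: $-2562$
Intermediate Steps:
$-148 + 17 \left(-142\right) = -148 - 2414 = -2562$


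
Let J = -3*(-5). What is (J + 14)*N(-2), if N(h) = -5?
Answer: -145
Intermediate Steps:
J = 15
(J + 14)*N(-2) = (15 + 14)*(-5) = 29*(-5) = -145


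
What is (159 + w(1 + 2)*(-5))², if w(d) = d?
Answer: 20736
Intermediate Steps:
(159 + w(1 + 2)*(-5))² = (159 + (1 + 2)*(-5))² = (159 + 3*(-5))² = (159 - 15)² = 144² = 20736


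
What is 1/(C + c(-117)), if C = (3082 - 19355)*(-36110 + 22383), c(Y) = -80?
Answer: 1/223379391 ≈ 4.4767e-9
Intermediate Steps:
C = 223379471 (C = -16273*(-13727) = 223379471)
1/(C + c(-117)) = 1/(223379471 - 80) = 1/223379391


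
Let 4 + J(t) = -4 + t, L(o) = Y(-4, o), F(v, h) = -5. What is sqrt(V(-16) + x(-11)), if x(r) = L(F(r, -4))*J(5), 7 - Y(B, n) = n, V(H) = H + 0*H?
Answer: 2*I*sqrt(13) ≈ 7.2111*I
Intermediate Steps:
V(H) = H (V(H) = H + 0 = H)
Y(B, n) = 7 - n
L(o) = 7 - o
J(t) = -8 + t (J(t) = -4 + (-4 + t) = -8 + t)
x(r) = -36 (x(r) = (7 - 1*(-5))*(-8 + 5) = (7 + 5)*(-3) = 12*(-3) = -36)
sqrt(V(-16) + x(-11)) = sqrt(-16 - 36) = sqrt(-52) = 2*I*sqrt(13)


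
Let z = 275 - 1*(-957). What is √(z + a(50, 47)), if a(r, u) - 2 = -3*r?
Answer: 2*√271 ≈ 32.924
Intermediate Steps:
a(r, u) = 2 - 3*r
z = 1232 (z = 275 + 957 = 1232)
√(z + a(50, 47)) = √(1232 + (2 - 3*50)) = √(1232 + (2 - 150)) = √(1232 - 148) = √1084 = 2*√271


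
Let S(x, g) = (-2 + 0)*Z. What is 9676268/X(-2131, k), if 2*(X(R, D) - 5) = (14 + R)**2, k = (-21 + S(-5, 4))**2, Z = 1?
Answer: 19352536/4481699 ≈ 4.3181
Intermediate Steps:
S(x, g) = -2 (S(x, g) = (-2 + 0)*1 = -2*1 = -2)
k = 529 (k = (-21 - 2)**2 = (-23)**2 = 529)
X(R, D) = 5 + (14 + R)**2/2
9676268/X(-2131, k) = 9676268/(5 + (14 - 2131)**2/2) = 9676268/(5 + (1/2)*(-2117)**2) = 9676268/(5 + (1/2)*4481689) = 9676268/(5 + 4481689/2) = 9676268/(4481699/2) = 9676268*(2/4481699) = 19352536/4481699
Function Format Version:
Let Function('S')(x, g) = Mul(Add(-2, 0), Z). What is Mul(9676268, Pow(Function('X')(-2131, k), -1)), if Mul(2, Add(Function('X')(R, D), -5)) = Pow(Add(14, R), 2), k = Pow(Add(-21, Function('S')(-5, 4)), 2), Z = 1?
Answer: Rational(19352536, 4481699) ≈ 4.3181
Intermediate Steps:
Function('S')(x, g) = -2 (Function('S')(x, g) = Mul(Add(-2, 0), 1) = Mul(-2, 1) = -2)
k = 529 (k = Pow(Add(-21, -2), 2) = Pow(-23, 2) = 529)
Function('X')(R, D) = Add(5, Mul(Rational(1, 2), Pow(Add(14, R), 2)))
Mul(9676268, Pow(Function('X')(-2131, k), -1)) = Mul(9676268, Pow(Add(5, Mul(Rational(1, 2), Pow(Add(14, -2131), 2))), -1)) = Mul(9676268, Pow(Add(5, Mul(Rational(1, 2), Pow(-2117, 2))), -1)) = Mul(9676268, Pow(Add(5, Mul(Rational(1, 2), 4481689)), -1)) = Mul(9676268, Pow(Add(5, Rational(4481689, 2)), -1)) = Mul(9676268, Pow(Rational(4481699, 2), -1)) = Mul(9676268, Rational(2, 4481699)) = Rational(19352536, 4481699)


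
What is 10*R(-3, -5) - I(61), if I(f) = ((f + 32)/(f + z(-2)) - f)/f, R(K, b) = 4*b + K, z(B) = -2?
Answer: -824264/3599 ≈ -229.03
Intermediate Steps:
R(K, b) = K + 4*b
I(f) = (-f + (32 + f)/(-2 + f))/f (I(f) = ((f + 32)/(f - 2) - f)/f = ((32 + f)/(-2 + f) - f)/f = (-f + (32 + f)/(-2 + f))/f)
10*R(-3, -5) - I(61) = 10*(-3 + 4*(-5)) - (32 - 1*61**2 + 3*61)/(61*(-2 + 61)) = 10*(-3 - 20) - (32 - 1*3721 + 183)/(61*59) = 10*(-23) - (32 - 3721 + 183)/(61*59) = -230 - (-3506)/(61*59) = -230 - 1*(-3506/3599) = -230 + 3506/3599 = -824264/3599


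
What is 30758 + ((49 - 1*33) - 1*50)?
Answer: 30724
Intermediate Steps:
30758 + ((49 - 1*33) - 1*50) = 30758 + ((49 - 33) - 50) = 30758 + (16 - 50) = 30758 - 34 = 30724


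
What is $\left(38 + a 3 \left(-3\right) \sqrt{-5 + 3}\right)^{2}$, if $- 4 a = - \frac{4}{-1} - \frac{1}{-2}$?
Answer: $\frac{39647}{32} + \frac{1539 i \sqrt{2}}{2} \approx 1239.0 + 1088.2 i$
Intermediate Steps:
$a = - \frac{9}{8}$ ($a = - \frac{- \frac{4}{-1} - \frac{1}{-2}}{4} = - \frac{\left(-4\right) \left(-1\right) - - \frac{1}{2}}{4} = - \frac{4 + \frac{1}{2}}{4} = \left(- \frac{1}{4}\right) \frac{9}{2} = - \frac{9}{8} \approx -1.125$)
$\left(38 + a 3 \left(-3\right) \sqrt{-5 + 3}\right)^{2} = \left(38 + - \frac{9 \cdot 3 \left(-3\right)}{8} \sqrt{-5 + 3}\right)^{2} = \left(38 + \left(- \frac{9}{8}\right) \left(-9\right) \sqrt{-2}\right)^{2} = \left(38 + \frac{81 i \sqrt{2}}{8}\right)^{2}$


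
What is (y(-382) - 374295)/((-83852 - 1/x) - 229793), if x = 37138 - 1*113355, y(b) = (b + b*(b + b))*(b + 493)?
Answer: -2437300075527/23905080964 ≈ -101.96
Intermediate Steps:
y(b) = (493 + b)*(b + 2*b²) (y(b) = (b + b*(2*b))*(493 + b) = (b + 2*b²)*(493 + b) = (493 + b)*(b + 2*b²))
x = -76217 (x = 37138 - 113355 = -76217)
(y(-382) - 374295)/((-83852 - 1/x) - 229793) = (-382*(493 + 2*(-382)² + 987*(-382)) - 374295)/((-83852 - 1/(-76217)) - 229793) = (-382*(493 + 2*145924 - 377034) - 374295)/((-83852 - 1*(-1/76217)) - 229793) = (-382*(493 + 291848 - 377034) - 374295)/((-83852 + 1/76217) - 229793) = (-382*(-84693) - 374295)/(-6390947883/76217 - 229793) = (32352726 - 374295)/(-23905080964/76217) = 31978431*(-76217/23905080964) = -2437300075527/23905080964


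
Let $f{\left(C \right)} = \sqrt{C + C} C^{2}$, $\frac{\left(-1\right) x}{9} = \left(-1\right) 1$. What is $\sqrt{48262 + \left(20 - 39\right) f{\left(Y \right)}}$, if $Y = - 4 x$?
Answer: $\sqrt{48262 - 147744 i \sqrt{2}} \approx 362.43 - 288.25 i$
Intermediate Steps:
$x = 9$ ($x = - 9 \left(\left(-1\right) 1\right) = \left(-9\right) \left(-1\right) = 9$)
$Y = -36$ ($Y = \left(-4\right) 9 = -36$)
$f{\left(C \right)} = \sqrt{2} C^{\frac{5}{2}}$ ($f{\left(C \right)} = \sqrt{2 C} C^{2} = \sqrt{2} \sqrt{C} C^{2} = \sqrt{2} C^{\frac{5}{2}}$)
$\sqrt{48262 + \left(20 - 39\right) f{\left(Y \right)}} = \sqrt{48262 + \left(20 - 39\right) \sqrt{2} \left(-36\right)^{\frac{5}{2}}} = \sqrt{48262 - 19 \sqrt{2} \cdot 7776 i} = \sqrt{48262 - 19 \cdot 7776 i \sqrt{2}} = \sqrt{48262 - 147744 i \sqrt{2}}$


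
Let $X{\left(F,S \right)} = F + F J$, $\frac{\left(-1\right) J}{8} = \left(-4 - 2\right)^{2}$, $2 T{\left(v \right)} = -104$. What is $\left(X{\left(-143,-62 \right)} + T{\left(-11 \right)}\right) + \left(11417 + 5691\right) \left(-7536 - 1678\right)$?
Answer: $-157592123$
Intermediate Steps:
$T{\left(v \right)} = -52$ ($T{\left(v \right)} = \frac{1}{2} \left(-104\right) = -52$)
$J = -288$ ($J = - 8 \left(-4 - 2\right)^{2} = - 8 \left(-6\right)^{2} = \left(-8\right) 36 = -288$)
$X{\left(F,S \right)} = - 287 F$ ($X{\left(F,S \right)} = F + F \left(-288\right) = F - 288 F = - 287 F$)
$\left(X{\left(-143,-62 \right)} + T{\left(-11 \right)}\right) + \left(11417 + 5691\right) \left(-7536 - 1678\right) = \left(\left(-287\right) \left(-143\right) - 52\right) + \left(11417 + 5691\right) \left(-7536 - 1678\right) = \left(41041 - 52\right) + 17108 \left(-9214\right) = 40989 - 157633112 = -157592123$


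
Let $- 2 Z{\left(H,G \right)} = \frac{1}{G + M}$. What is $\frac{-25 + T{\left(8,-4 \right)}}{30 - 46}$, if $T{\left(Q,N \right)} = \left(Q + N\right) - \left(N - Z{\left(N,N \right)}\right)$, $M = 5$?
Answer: $\frac{35}{32} \approx 1.0938$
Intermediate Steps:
$Z{\left(H,G \right)} = - \frac{1}{2 \left(5 + G\right)}$ ($Z{\left(H,G \right)} = - \frac{1}{2 \left(G + 5\right)} = - \frac{1}{2 \left(5 + G\right)}$)
$T{\left(Q,N \right)} = Q - \frac{1}{10 + 2 N}$ ($T{\left(Q,N \right)} = \left(Q + N\right) - \left(N + \frac{1}{10 + 2 N}\right) = \left(N + Q\right) - \left(N + \frac{1}{10 + 2 N}\right) = Q - \frac{1}{10 + 2 N}$)
$\frac{-25 + T{\left(8,-4 \right)}}{30 - 46} = \frac{-25 + \frac{- \frac{1}{2} + 8 \left(5 - 4\right)}{5 - 4}}{30 - 46} = \frac{-25 + \frac{- \frac{1}{2} + 8 \cdot 1}{1}}{-16} = - \frac{-25 + 1 \left(- \frac{1}{2} + 8\right)}{16} = - \frac{-25 + 1 \cdot \frac{15}{2}}{16} = - \frac{-25 + \frac{15}{2}}{16} = \left(- \frac{1}{16}\right) \left(- \frac{35}{2}\right) = \frac{35}{32}$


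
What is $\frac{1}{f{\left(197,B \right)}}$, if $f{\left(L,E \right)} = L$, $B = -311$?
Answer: $\frac{1}{197} \approx 0.0050761$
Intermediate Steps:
$\frac{1}{f{\left(197,B \right)}} = \frac{1}{197}$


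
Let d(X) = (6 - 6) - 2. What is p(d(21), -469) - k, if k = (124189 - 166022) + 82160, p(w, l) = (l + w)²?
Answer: 181514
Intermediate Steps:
d(X) = -2 (d(X) = 0 - 2 = -2)
k = 40327 (k = -41833 + 82160 = 40327)
p(d(21), -469) - k = (-469 - 2)² - 1*40327 = (-471)² - 40327 = 221841 - 40327 = 181514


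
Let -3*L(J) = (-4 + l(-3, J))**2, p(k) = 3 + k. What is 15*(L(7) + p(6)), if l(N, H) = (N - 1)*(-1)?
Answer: 135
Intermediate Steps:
l(N, H) = 1 - N (l(N, H) = (-1 + N)*(-1) = 1 - N)
L(J) = 0 (L(J) = -(-4 + (1 - 1*(-3)))**2/3 = -(-4 + (1 + 3))**2/3 = -(-4 + 4)**2/3 = -1/3*0**2 = -1/3*0 = 0)
15*(L(7) + p(6)) = 15*(0 + (3 + 6)) = 15*(0 + 9) = 15*9 = 135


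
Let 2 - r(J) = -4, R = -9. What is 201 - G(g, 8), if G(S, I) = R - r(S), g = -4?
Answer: 216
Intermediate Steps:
r(J) = 6 (r(J) = 2 - 1*(-4) = 2 + 4 = 6)
G(S, I) = -15 (G(S, I) = -9 - 1*6 = -9 - 6 = -15)
201 - G(g, 8) = 201 - 1*(-15) = 201 + 15 = 216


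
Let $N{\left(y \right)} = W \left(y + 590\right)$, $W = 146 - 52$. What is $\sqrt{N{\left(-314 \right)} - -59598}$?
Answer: $\sqrt{85542} \approx 292.48$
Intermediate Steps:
$W = 94$ ($W = 146 - 52 = 94$)
$N{\left(y \right)} = 55460 + 94 y$ ($N{\left(y \right)} = 94 \left(y + 590\right) = 94 \left(590 + y\right) = 55460 + 94 y$)
$\sqrt{N{\left(-314 \right)} - -59598} = \sqrt{\left(55460 + 94 \left(-314\right)\right) - -59598} = \sqrt{\left(55460 - 29516\right) + 59598} = \sqrt{25944 + 59598} = \sqrt{85542}$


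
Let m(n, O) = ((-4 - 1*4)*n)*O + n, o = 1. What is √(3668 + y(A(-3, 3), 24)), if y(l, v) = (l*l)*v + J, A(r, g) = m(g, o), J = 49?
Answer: 3*√1589 ≈ 119.59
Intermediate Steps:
m(n, O) = n - 8*O*n (m(n, O) = ((-4 - 4)*n)*O + n = (-8*n)*O + n = -8*O*n + n = n - 8*O*n)
A(r, g) = -7*g (A(r, g) = g*(1 - 8*1) = g*(1 - 8) = g*(-7) = -7*g)
y(l, v) = 49 + v*l² (y(l, v) = (l*l)*v + 49 = l²*v + 49 = v*l² + 49 = 49 + v*l²)
√(3668 + y(A(-3, 3), 24)) = √(3668 + (49 + 24*(-7*3)²)) = √(3668 + (49 + 24*(-21)²)) = √(3668 + (49 + 24*441)) = √(3668 + (49 + 10584)) = √(3668 + 10633) = √14301 = 3*√1589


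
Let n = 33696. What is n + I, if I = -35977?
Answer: -2281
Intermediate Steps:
n + I = 33696 - 35977 = -2281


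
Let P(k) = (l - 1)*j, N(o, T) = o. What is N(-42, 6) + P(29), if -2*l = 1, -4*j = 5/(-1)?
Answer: -351/8 ≈ -43.875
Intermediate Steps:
j = 5/4 (j = -5/(4*(-1)) = -5*(-1)/4 = -¼*(-5) = 5/4 ≈ 1.2500)
l = -½ (l = -½*1 = -½ ≈ -0.50000)
P(k) = -15/8 (P(k) = (-½ - 1)*(5/4) = -3/2*5/4 = -15/8)
N(-42, 6) + P(29) = -42 - 15/8 = -351/8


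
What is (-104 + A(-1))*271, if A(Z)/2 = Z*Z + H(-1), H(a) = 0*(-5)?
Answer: -27642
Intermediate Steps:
H(a) = 0
A(Z) = 2*Z² (A(Z) = 2*(Z*Z + 0) = 2*(Z² + 0) = 2*Z²)
(-104 + A(-1))*271 = (-104 + 2*(-1)²)*271 = (-104 + 2*1)*271 = (-104 + 2)*271 = -102*271 = -27642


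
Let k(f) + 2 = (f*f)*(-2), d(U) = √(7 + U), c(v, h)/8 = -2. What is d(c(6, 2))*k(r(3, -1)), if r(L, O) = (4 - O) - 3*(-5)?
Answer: -2406*I ≈ -2406.0*I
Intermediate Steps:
c(v, h) = -16 (c(v, h) = 8*(-2) = -16)
r(L, O) = 19 - O (r(L, O) = (4 - O) + 15 = 19 - O)
k(f) = -2 - 2*f² (k(f) = -2 + (f*f)*(-2) = -2 + f²*(-2) = -2 - 2*f²)
d(c(6, 2))*k(r(3, -1)) = √(7 - 16)*(-2 - 2*(19 - 1*(-1))²) = √(-9)*(-2 - 2*(19 + 1)²) = (3*I)*(-2 - 2*20²) = (3*I)*(-2 - 2*400) = (3*I)*(-2 - 800) = (3*I)*(-802) = -2406*I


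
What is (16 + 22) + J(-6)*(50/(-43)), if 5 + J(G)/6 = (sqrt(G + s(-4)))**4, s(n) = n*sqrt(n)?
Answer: 11534/43 - 28800*I/43 ≈ 268.23 - 669.77*I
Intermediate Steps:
s(n) = n**(3/2)
J(G) = -30 + 6*(G - 8*I)**2 (J(G) = -30 + 6*(sqrt(G + (-4)**(3/2)))**4 = -30 + 6*(sqrt(G - 8*I))**4 = -30 + 6*(G - 8*I)**2)
(16 + 22) + J(-6)*(50/(-43)) = (16 + 22) + (-30 + 6*(-6 - 8*I)**2)*(50/(-43)) = 38 + (-30 + 6*(-6 - 8*I)**2)*(50*(-1/43)) = 38 + (-30 + 6*(-6 - 8*I)**2)*(-50/43) = 38 + (1500/43 - 300*(-6 - 8*I)**2/43) = 3134/43 - 300*(-6 - 8*I)**2/43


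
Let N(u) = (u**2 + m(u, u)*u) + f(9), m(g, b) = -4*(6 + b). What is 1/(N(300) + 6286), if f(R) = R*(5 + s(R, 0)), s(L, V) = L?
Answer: -1/270788 ≈ -3.6929e-6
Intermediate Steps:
m(g, b) = -24 - 4*b
f(R) = R*(5 + R)
N(u) = 126 + u**2 + u*(-24 - 4*u) (N(u) = (u**2 + (-24 - 4*u)*u) + 9*(5 + 9) = (u**2 + u*(-24 - 4*u)) + 9*14 = (u**2 + u*(-24 - 4*u)) + 126 = 126 + u**2 + u*(-24 - 4*u))
1/(N(300) + 6286) = 1/((126 - 24*300 - 3*300**2) + 6286) = 1/((126 - 7200 - 3*90000) + 6286) = 1/((126 - 7200 - 270000) + 6286) = 1/(-277074 + 6286) = 1/(-270788) = -1/270788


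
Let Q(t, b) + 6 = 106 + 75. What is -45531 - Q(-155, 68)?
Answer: -45706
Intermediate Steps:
Q(t, b) = 175 (Q(t, b) = -6 + (106 + 75) = -6 + 181 = 175)
-45531 - Q(-155, 68) = -45531 - 1*175 = -45531 - 175 = -45706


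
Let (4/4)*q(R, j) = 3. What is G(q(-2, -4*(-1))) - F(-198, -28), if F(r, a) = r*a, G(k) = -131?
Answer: -5675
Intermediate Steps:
q(R, j) = 3
F(r, a) = a*r
G(q(-2, -4*(-1))) - F(-198, -28) = -131 - (-28)*(-198) = -131 - 1*5544 = -131 - 5544 = -5675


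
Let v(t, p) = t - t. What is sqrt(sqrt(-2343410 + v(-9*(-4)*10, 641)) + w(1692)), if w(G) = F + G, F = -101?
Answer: sqrt(1591 + I*sqrt(2343410)) ≈ 43.583 + 17.562*I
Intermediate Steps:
w(G) = -101 + G
v(t, p) = 0
sqrt(sqrt(-2343410 + v(-9*(-4)*10, 641)) + w(1692)) = sqrt(sqrt(-2343410 + 0) + (-101 + 1692)) = sqrt(sqrt(-2343410) + 1591) = sqrt(I*sqrt(2343410) + 1591) = sqrt(1591 + I*sqrt(2343410))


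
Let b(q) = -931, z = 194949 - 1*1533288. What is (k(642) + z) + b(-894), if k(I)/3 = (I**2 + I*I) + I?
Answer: 1135640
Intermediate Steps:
z = -1338339 (z = 194949 - 1533288 = -1338339)
k(I) = 3*I + 6*I**2 (k(I) = 3*((I**2 + I*I) + I) = 3*((I**2 + I**2) + I) = 3*(2*I**2 + I) = 3*(I + 2*I**2) = 3*I + 6*I**2)
(k(642) + z) + b(-894) = (3*642*(1 + 2*642) - 1338339) - 931 = (3*642*(1 + 1284) - 1338339) - 931 = (3*642*1285 - 1338339) - 931 = (2474910 - 1338339) - 931 = 1136571 - 931 = 1135640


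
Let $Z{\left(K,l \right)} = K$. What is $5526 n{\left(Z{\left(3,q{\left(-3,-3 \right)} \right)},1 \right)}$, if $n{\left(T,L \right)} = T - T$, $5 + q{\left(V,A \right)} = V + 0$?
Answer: $0$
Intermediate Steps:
$q{\left(V,A \right)} = -5 + V$ ($q{\left(V,A \right)} = -5 + \left(V + 0\right) = -5 + V$)
$n{\left(T,L \right)} = 0$
$5526 n{\left(Z{\left(3,q{\left(-3,-3 \right)} \right)},1 \right)} = 5526 \cdot 0 = 0$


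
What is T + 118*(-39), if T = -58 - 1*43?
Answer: -4703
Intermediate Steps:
T = -101 (T = -58 - 43 = -101)
T + 118*(-39) = -101 + 118*(-39) = -101 - 4602 = -4703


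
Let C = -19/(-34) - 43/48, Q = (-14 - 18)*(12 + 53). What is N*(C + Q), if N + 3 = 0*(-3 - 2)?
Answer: 1697555/272 ≈ 6241.0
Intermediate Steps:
Q = -2080 (Q = -32*65 = -2080)
N = -3 (N = -3 + 0*(-3 - 2) = -3 + 0*(-5) = -3 + 0 = -3)
C = -275/816 (C = -19*(-1/34) - 43*1/48 = 19/34 - 43/48 = -275/816 ≈ -0.33701)
N*(C + Q) = -3*(-275/816 - 2080) = -3*(-1697555/816) = 1697555/272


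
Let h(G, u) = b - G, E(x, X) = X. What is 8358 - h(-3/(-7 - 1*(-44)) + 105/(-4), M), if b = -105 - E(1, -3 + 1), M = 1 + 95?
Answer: 1248331/148 ≈ 8434.7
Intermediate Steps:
M = 96
b = -103 (b = -105 - (-3 + 1) = -105 - 1*(-2) = -105 + 2 = -103)
h(G, u) = -103 - G
8358 - h(-3/(-7 - 1*(-44)) + 105/(-4), M) = 8358 - (-103 - (-3/(-7 - 1*(-44)) + 105/(-4))) = 8358 - (-103 - (-3/(-7 + 44) + 105*(-1/4))) = 8358 - (-103 - (-3/37 - 105/4)) = 8358 - (-103 - 1*(-3897/148)) = 8358 - (-103 + 3897/148) = 8358 - 1*(-11347/148) = 8358 + 11347/148 = 1248331/148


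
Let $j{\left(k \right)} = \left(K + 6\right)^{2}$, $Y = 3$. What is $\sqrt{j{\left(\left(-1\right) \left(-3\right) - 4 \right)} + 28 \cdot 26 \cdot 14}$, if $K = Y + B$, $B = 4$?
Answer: $\sqrt{10361} \approx 101.79$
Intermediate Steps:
$K = 7$ ($K = 3 + 4 = 7$)
$j{\left(k \right)} = 169$ ($j{\left(k \right)} = \left(7 + 6\right)^{2} = 13^{2} = 169$)
$\sqrt{j{\left(\left(-1\right) \left(-3\right) - 4 \right)} + 28 \cdot 26 \cdot 14} = \sqrt{169 + 28 \cdot 26 \cdot 14} = \sqrt{169 + 728 \cdot 14} = \sqrt{169 + 10192} = \sqrt{10361}$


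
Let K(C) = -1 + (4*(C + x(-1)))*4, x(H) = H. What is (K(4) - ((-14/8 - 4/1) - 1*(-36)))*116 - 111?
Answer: 1832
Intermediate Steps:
K(C) = -17 + 16*C (K(C) = -1 + (4*(C - 1))*4 = -1 + (4*(-1 + C))*4 = -1 + (-4 + 4*C)*4 = -1 + (-16 + 16*C) = -17 + 16*C)
(K(4) - ((-14/8 - 4/1) - 1*(-36)))*116 - 111 = ((-17 + 16*4) - ((-14/8 - 4/1) - 1*(-36)))*116 - 111 = ((-17 + 64) - ((-14*⅛ - 4*1) + 36))*116 - 111 = (47 - ((-7/4 - 4) + 36))*116 - 111 = (47 - (-23/4 + 36))*116 - 111 = (47 - 1*121/4)*116 - 111 = (47 - 121/4)*116 - 111 = (67/4)*116 - 111 = 1943 - 111 = 1832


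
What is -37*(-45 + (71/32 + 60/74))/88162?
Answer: 49693/2821184 ≈ 0.017614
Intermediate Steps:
-37*(-45 + (71/32 + 60/74))/88162 = -37*(-45 + (71*(1/32) + 60*(1/74)))*(1/88162) = -37*(-45 + (71/32 + 30/37))*(1/88162) = -37*(-45 + 3587/1184)*(1/88162) = -37*(-49693/1184)*(1/88162) = (49693/32)*(1/88162) = 49693/2821184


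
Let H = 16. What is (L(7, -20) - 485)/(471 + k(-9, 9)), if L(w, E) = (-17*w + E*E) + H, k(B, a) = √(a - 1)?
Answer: -88548/221833 + 376*√2/221833 ≈ -0.39677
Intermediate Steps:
k(B, a) = √(-1 + a)
L(w, E) = 16 + E² - 17*w (L(w, E) = (-17*w + E*E) + 16 = (-17*w + E²) + 16 = (E² - 17*w) + 16 = 16 + E² - 17*w)
(L(7, -20) - 485)/(471 + k(-9, 9)) = ((16 + (-20)² - 17*7) - 485)/(471 + √(-1 + 9)) = ((16 + 400 - 119) - 485)/(471 + √8) = (297 - 485)/(471 + 2*√2) = -188/(471 + 2*√2)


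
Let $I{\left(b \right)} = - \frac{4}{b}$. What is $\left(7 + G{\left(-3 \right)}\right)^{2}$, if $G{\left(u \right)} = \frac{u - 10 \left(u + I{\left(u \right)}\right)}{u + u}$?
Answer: $\frac{7225}{324} \approx 22.299$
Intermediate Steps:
$G{\left(u \right)} = \frac{- 9 u + \frac{40}{u}}{2 u}$ ($G{\left(u \right)} = \frac{u - 10 \left(u - \frac{4}{u}\right)}{u + u} = \frac{u - \left(- \frac{40}{u} + 10 u\right)}{2 u} = \left(- 9 u + \frac{40}{u}\right) \frac{1}{2 u} = \frac{- 9 u + \frac{40}{u}}{2 u}$)
$\left(7 + G{\left(-3 \right)}\right)^{2} = \left(7 - \left(\frac{9}{2} - \frac{20}{9}\right)\right)^{2} = \left(7 + \left(- \frac{9}{2} + 20 \cdot \frac{1}{9}\right)\right)^{2} = \left(7 + \left(- \frac{9}{2} + \frac{20}{9}\right)\right)^{2} = \left(7 - \frac{41}{18}\right)^{2} = \left(\frac{85}{18}\right)^{2} = \frac{7225}{324}$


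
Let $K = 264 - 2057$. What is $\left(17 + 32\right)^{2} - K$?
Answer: $4194$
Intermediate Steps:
$K = -1793$ ($K = 264 - 2057 = -1793$)
$\left(17 + 32\right)^{2} - K = \left(17 + 32\right)^{2} - -1793 = 49^{2} + 1793 = 2401 + 1793 = 4194$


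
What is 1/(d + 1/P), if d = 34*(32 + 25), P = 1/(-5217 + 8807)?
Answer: 1/5528 ≈ 0.00018090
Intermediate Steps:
P = 1/3590 ≈ 0.00027855
d = 1938 (d = 34*57 = 1938)
1/(d + 1/P) = 1/(1938 + 1/(1/3590)) = 1/(1938 + 3590) = 1/5528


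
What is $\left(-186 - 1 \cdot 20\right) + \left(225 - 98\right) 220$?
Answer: $27734$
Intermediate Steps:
$\left(-186 - 1 \cdot 20\right) + \left(225 - 98\right) 220 = \left(-186 - 20\right) + \left(225 - 98\right) 220 = \left(-186 - 20\right) + 127 \cdot 220 = -206 + 27940 = 27734$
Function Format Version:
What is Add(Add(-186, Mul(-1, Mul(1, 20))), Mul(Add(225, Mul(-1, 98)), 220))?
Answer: 27734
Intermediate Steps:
Add(Add(-186, Mul(-1, Mul(1, 20))), Mul(Add(225, Mul(-1, 98)), 220)) = Add(Add(-186, Mul(-1, 20)), Mul(Add(225, -98), 220)) = Add(Add(-186, -20), Mul(127, 220)) = Add(-206, 27940) = 27734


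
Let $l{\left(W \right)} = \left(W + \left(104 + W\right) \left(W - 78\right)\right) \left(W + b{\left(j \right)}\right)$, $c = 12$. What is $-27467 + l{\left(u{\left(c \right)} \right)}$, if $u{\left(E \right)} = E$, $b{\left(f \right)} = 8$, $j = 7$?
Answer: $-180347$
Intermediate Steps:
$l{\left(W \right)} = \left(8 + W\right) \left(W + \left(-78 + W\right) \left(104 + W\right)\right)$ ($l{\left(W \right)} = \left(W + \left(104 + W\right) \left(W - 78\right)\right) \left(W + 8\right) = \left(W + \left(104 + W\right) \left(-78 + W\right)\right) \left(8 + W\right) = \left(W + \left(-78 + W\right) \left(104 + W\right)\right) \left(8 + W\right) = \left(8 + W\right) \left(W + \left(-78 + W\right) \left(104 + W\right)\right)$)
$-27467 + l{\left(u{\left(c \right)} \right)} = -27467 + \left(-64896 + 12^{3} - 94752 + 35 \cdot 12^{2}\right) = -27467 + \left(-64896 + 1728 - 94752 + 35 \cdot 144\right) = -27467 + \left(-64896 + 1728 - 94752 + 5040\right) = -27467 - 152880 = -180347$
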